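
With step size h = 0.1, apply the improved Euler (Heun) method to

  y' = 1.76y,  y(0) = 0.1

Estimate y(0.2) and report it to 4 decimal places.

Heun: k1 = f(x_n, y_n); k2 = f(x_n + h, y_n + h·k1); y_{n+1} = y_n + (h/2)·(k1 + k2).
x=0.000000, y=0.100000:
  k1 = f(0.000000, 0.100000) = 0.176000
  k2 = f(0.100000, 0.117600) = 0.206976
  y ← 0.100000 + (0.1/2)·(0.176000 + 0.206976) = 0.119149
x=0.100000, y=0.119149:
  k1 = f(0.100000, 0.119149) = 0.209702
  k2 = f(0.200000, 0.140119) = 0.246609
  y ← 0.119149 + (0.1/2)·(0.209702 + 0.246609) = 0.141964
y(0.2) ≈ 0.1420

0.1420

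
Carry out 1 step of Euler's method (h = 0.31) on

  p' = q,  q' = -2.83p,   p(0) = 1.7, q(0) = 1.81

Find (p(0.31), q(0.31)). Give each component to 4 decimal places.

2.2611, 0.3186

Euler on (p,q): p_{n+1} = p_n + h·p', q_{n+1} = q_n + h·q'.
0.000000: (1.700000, 1.810000); f=(1.810000, -4.811000) → (2.261100, 0.318590)
(p(0.31), q(0.31)) ≈ (2.2611, 0.3186)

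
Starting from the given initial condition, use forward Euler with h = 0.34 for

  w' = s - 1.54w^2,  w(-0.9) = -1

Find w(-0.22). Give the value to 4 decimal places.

-3.7727

Euler: w_{n+1} = w_n + h·f(s_n, w_n).
s=-0.900000, w=-1.000000: f=-2.440000 → w ← -1.000000 + 0.34·(-2.440000) = -1.829600
s=-0.560000, w=-1.829600: f=-5.715052 → w ← -1.829600 + 0.34·(-5.715052) = -3.772718
w(-0.22) ≈ -3.7727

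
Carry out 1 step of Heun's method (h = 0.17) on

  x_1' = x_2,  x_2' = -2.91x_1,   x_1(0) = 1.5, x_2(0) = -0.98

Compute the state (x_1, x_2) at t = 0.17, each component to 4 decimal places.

1.2703, -1.6808

Heun on (x_1,x_2): k1 = f(t_n, state_n); k2 = f(t_n + h, state_n + h·k1); state_{n+1} = state_n + (h/2)·(k1 + k2).
0.000000: (1.500000, -0.980000)
  k1 = (-0.980000, -4.365000)
  predictor → (1.333400, -1.722050)
  k2 = (-1.722050, -3.880194)
  → (1.270326, -1.680841)
(x_1(0.17), x_2(0.17)) ≈ (1.2703, -1.6808)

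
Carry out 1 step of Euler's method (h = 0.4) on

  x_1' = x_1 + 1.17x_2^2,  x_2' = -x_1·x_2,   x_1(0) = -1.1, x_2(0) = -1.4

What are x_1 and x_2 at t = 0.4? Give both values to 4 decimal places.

Euler on (x_1,x_2): x_1_{n+1} = x_1_n + h·x_1', x_2_{n+1} = x_2_n + h·x_2'.
0.000000: (-1.100000, -1.400000); f=(1.193200, -1.540000) → (-0.622720, -2.016000)
(x_1(0.4), x_2(0.4)) ≈ (-0.6227, -2.0160)

-0.6227, -2.0160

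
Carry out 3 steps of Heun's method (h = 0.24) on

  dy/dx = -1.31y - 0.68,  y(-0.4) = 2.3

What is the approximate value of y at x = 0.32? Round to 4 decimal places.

0.6004

Heun: k1 = f(x_n, y_n); k2 = f(x_n + h, y_n + h·k1); y_{n+1} = y_n + (h/2)·(k1 + k2).
x=-0.400000, y=2.300000:
  k1 = f(-0.400000, 2.300000) = -3.693000
  k2 = f(-0.160000, 1.413680) = -2.531921
  y ← 2.300000 + (0.24/2)·(-3.693000 + (-2.531921)) = 1.553010
x=-0.160000, y=1.553010:
  k1 = f(-0.160000, 1.553010) = -2.714442
  k2 = f(0.080000, 0.901543) = -1.861022
  y ← 1.553010 + (0.24/2)·(-2.714442 + (-1.861022)) = 1.003954
x=0.080000, y=1.003954:
  k1 = f(0.080000, 1.003954) = -1.995179
  k2 = f(0.320000, 0.525111) = -1.367895
  y ← 1.003954 + (0.24/2)·(-1.995179 + (-1.367895)) = 0.600385
y(0.32) ≈ 0.6004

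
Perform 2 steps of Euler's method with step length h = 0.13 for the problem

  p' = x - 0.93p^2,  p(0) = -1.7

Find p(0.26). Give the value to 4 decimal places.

Euler: p_{n+1} = p_n + h·f(x_n, p_n).
x=0.000000, p=-1.700000: f=-2.687700 → p ← -1.700000 + 0.13·(-2.687700) = -2.049401
x=0.130000, p=-2.049401: f=-3.776041 → p ← -2.049401 + 0.13·(-3.776041) = -2.540286
p(0.26) ≈ -2.5403

-2.5403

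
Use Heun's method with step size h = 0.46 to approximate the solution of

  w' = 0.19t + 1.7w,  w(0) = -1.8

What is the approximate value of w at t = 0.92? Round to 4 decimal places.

-7.7278

Heun: k1 = f(t_n, w_n); k2 = f(t_n + h, w_n + h·k1); w_{n+1} = w_n + (h/2)·(k1 + k2).
t=0.000000, w=-1.800000:
  k1 = f(0.000000, -1.800000) = -3.060000
  k2 = f(0.460000, -3.207600) = -5.365520
  w ← -1.800000 + (0.46/2)·(-3.060000 + (-5.365520)) = -3.737870
t=0.460000, w=-3.737870:
  k1 = f(0.460000, -3.737870) = -6.266978
  k2 = f(0.920000, -6.620680) = -11.080355
  w ← -3.737870 + (0.46/2)·(-6.266978 + (-11.080355)) = -7.727756
w(0.92) ≈ -7.7278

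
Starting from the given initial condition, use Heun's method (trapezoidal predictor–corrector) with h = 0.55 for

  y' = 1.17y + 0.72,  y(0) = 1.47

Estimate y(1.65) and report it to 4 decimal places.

Heun: k1 = f(t_n, y_n); k2 = f(t_n + h, y_n + h·k1); y_{n+1} = y_n + (h/2)·(k1 + k2).
t=0.000000, y=1.470000:
  k1 = f(0.000000, 1.470000) = 2.439900
  k2 = f(0.550000, 2.811945) = 4.009976
  y ← 1.470000 + (0.55/2)·(2.439900 + 4.009976) = 3.243716
t=0.550000, y=3.243716:
  k1 = f(0.550000, 3.243716) = 4.515147
  k2 = f(1.100000, 5.727047) = 7.420645
  y ← 3.243716 + (0.55/2)·(4.515147 + 7.420645) = 6.526059
t=1.100000, y=6.526059:
  k1 = f(1.100000, 6.526059) = 8.355489
  k2 = f(1.650000, 11.121577) = 13.732246
  y ← 6.526059 + (0.55/2)·(8.355489 + 13.732246) = 12.600186
y(1.65) ≈ 12.6002

12.6002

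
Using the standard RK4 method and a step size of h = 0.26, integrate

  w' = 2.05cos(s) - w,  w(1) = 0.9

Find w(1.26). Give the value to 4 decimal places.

RK4: k1 = f(s_n, w_n); k2 = f(s_n + h/2, w_n + (h/2)·k1); k3 = f(s_n + h/2, w_n + (h/2)·k2); k4 = f(s_n + h, w_n + h·k3); w_{n+1} = w_n + (h/6)·(k1 + 2k2 + 2k3 + k4).
s=1.000000, w=0.900000:
  k1 = f(1.000000, 0.900000) = 0.207620
  k2 = f(1.130000, 0.926991) = -0.052338
  k3 = f(1.130000, 0.893196) = -0.018543
  k4 = f(1.260000, 0.895179) = -0.268254
  w ← 0.900000 + (0.26/6)·(k1 + 2k2 + 2k3 + k4) = 0.891229
w(1.26) ≈ 0.8912

0.8912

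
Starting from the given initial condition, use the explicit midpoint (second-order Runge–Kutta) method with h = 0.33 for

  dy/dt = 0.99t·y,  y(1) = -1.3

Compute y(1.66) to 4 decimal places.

-2.9907

Midpoint: k1 = f(t_n, y_n); k2 = f(t_n + h/2, y_n + (h/2)·k1); y_{n+1} = y_n + h·k2.
t=1.000000, y=-1.300000:
  k1 = f(1.000000, -1.300000) = -1.287000
  k2 = f(1.165000, -1.512355) = -1.744275
  y ← -1.300000 + 0.33·(-1.744275) = -1.875611
t=1.330000, y=-1.875611:
  k1 = f(1.330000, -1.875611) = -2.469617
  k2 = f(1.495000, -2.283097) = -3.379098
  y ← -1.875611 + 0.33·(-3.379098) = -2.990713
y(1.66) ≈ -2.9907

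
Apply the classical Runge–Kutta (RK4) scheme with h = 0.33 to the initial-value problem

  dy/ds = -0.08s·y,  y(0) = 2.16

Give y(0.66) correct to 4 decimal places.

RK4: k1 = f(s_n, y_n); k2 = f(s_n + h/2, y_n + (h/2)·k1); k3 = f(s_n + h/2, y_n + (h/2)·k2); k4 = f(s_n + h, y_n + h·k3); y_{n+1} = y_n + (h/6)·(k1 + 2k2 + 2k3 + k4).
s=0.000000, y=2.160000:
  k1 = f(0.000000, 2.160000) = 0.000000
  k2 = f(0.165000, 2.160000) = -0.028512
  k3 = f(0.165000, 2.155296) = -0.028450
  k4 = f(0.330000, 2.150612) = -0.056776
  y ← 2.160000 + (0.33/6)·(k1 + 2k2 + 2k3 + k4) = 2.150612
s=0.330000, y=2.150612:
  k1 = f(0.330000, 2.150612) = -0.056776
  k2 = f(0.495000, 2.141243) = -0.084793
  k3 = f(0.495000, 2.136621) = -0.084610
  k4 = f(0.660000, 2.122690) = -0.112078
  y ← 2.150612 + (0.33/6)·(k1 + 2k2 + 2k3 + k4) = 2.122690
y(0.66) ≈ 2.1227

2.1227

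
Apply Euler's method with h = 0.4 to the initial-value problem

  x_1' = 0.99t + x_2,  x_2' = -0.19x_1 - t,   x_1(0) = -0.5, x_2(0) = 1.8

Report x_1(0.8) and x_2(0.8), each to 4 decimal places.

1.1136, 1.6613

Euler on (x_1,x_2): x_1_{n+1} = x_1_n + h·x_1', x_2_{n+1} = x_2_n + h·x_2'.
0.000000: (-0.500000, 1.800000); f=(1.800000, 0.095000) → (0.220000, 1.838000)
0.400000: (0.220000, 1.838000); f=(2.234000, -0.441800) → (1.113600, 1.661280)
(x_1(0.8), x_2(0.8)) ≈ (1.1136, 1.6613)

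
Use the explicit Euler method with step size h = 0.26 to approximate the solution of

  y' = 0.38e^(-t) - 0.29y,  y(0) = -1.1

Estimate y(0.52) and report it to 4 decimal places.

Euler: y_{n+1} = y_n + h·f(t_n, y_n).
t=0.000000, y=-1.100000: f=0.699000 → y ← -1.100000 + 0.26·0.699000 = -0.918260
t=0.260000, y=-0.918260: f=0.559295 → y ← -0.918260 + 0.26·0.559295 = -0.772843
y(0.52) ≈ -0.7728

-0.7728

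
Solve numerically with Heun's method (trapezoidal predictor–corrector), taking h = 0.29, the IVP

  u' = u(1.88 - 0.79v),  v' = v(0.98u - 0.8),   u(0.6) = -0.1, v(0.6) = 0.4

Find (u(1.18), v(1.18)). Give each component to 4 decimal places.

-0.2521, 0.2318

Heun on (u,v): k1 = f(t_n, state_n); k2 = f(t_n + h, state_n + h·k1); state_{n+1} = state_n + (h/2)·(k1 + k2).
0.600000: (-0.100000, 0.400000)
  k1 = (-0.156400, -0.359200)
  predictor → (-0.145356, 0.295832)
  k2 = (-0.239299, -0.278807)
  → (-0.157376, 0.307489)
0.890000: (-0.157376, 0.307489)
  k1 = (-0.257638, -0.293415)
  predictor → (-0.232091, 0.222399)
  k2 = (-0.395554, -0.228503)
  → (-0.252089, 0.231811)
(u(1.18), v(1.18)) ≈ (-0.2521, 0.2318)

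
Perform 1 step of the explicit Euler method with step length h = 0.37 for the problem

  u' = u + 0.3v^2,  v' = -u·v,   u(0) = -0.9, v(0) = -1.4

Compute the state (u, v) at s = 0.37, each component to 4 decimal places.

Euler on (u,v): u_{n+1} = u_n + h·u', v_{n+1} = v_n + h·v'.
0.000000: (-0.900000, -1.400000); f=(-0.312000, -1.260000) → (-1.015440, -1.866200)
(u(0.37), v(0.37)) ≈ (-1.0154, -1.8662)

-1.0154, -1.8662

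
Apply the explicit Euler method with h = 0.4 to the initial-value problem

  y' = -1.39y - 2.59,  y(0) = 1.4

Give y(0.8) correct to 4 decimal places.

-1.2200

Euler: y_{n+1} = y_n + h·f(x_n, y_n).
x=0.000000, y=1.400000: f=-4.536000 → y ← 1.400000 + 0.4·(-4.536000) = -0.414400
x=0.400000, y=-0.414400: f=-2.013984 → y ← -0.414400 + 0.4·(-2.013984) = -1.219994
y(0.8) ≈ -1.2200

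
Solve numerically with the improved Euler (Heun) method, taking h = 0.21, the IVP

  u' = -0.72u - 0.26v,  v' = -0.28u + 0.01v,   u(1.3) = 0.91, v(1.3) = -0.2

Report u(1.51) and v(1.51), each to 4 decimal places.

0.7944, -0.2503

Heun on (u,v): k1 = f(t_n, state_n); k2 = f(t_n + h, state_n + h·k1); state_{n+1} = state_n + (h/2)·(k1 + k2).
1.300000: (0.910000, -0.200000)
  k1 = (-0.603200, -0.256800)
  predictor → (0.783328, -0.253928)
  k2 = (-0.497975, -0.221871)
  → (0.794377, -0.250260)
(u(1.51), v(1.51)) ≈ (0.7944, -0.2503)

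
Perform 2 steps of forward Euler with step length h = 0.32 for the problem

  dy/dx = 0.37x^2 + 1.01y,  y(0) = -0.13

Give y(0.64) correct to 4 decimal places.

Euler: y_{n+1} = y_n + h·f(x_n, y_n).
x=0.000000, y=-0.130000: f=-0.131300 → y ← -0.130000 + 0.32·(-0.131300) = -0.172016
x=0.320000, y=-0.172016: f=-0.135848 → y ← -0.172016 + 0.32·(-0.135848) = -0.215487
y(0.64) ≈ -0.2155

-0.2155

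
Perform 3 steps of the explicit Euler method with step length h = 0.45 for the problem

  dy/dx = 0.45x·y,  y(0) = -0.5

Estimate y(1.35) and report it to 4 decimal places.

-0.6450

Euler: y_{n+1} = y_n + h·f(x_n, y_n).
x=0.000000, y=-0.500000: f=0.000000 → y ← -0.500000 + 0.45·0.000000 = -0.500000
x=0.450000, y=-0.500000: f=-0.101250 → y ← -0.500000 + 0.45·(-0.101250) = -0.545562
x=0.900000, y=-0.545562: f=-0.220953 → y ← -0.545562 + 0.45·(-0.220953) = -0.644991
y(1.35) ≈ -0.6450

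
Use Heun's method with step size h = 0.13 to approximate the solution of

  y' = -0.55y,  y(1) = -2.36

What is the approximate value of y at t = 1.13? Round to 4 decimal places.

Heun: k1 = f(t_n, y_n); k2 = f(t_n + h, y_n + h·k1); y_{n+1} = y_n + (h/2)·(k1 + k2).
t=1.000000, y=-2.360000:
  k1 = f(1.000000, -2.360000) = 1.298000
  k2 = f(1.130000, -2.191260) = 1.205193
  y ← -2.360000 + (0.13/2)·(1.298000 + 1.205193) = -2.197292
y(1.13) ≈ -2.1973

-2.1973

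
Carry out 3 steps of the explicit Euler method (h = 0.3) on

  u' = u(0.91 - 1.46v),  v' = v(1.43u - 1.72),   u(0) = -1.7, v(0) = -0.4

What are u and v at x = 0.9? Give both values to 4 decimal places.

Euler on (u,v): u_{n+1} = u_n + h·u', v_{n+1} = v_n + h·v'.
0.000000: (-1.700000, -0.400000); f=(-2.539800, 1.660400) → (-2.461940, 0.098120)
0.300000: (-2.461940, 0.098120); f=(-1.887680, -0.514205) → (-3.028244, -0.056142)
0.600000: (-3.028244, -0.056142); f=(-3.003917, 0.339678) → (-3.929419, 0.045762)
(u(0.9), v(0.9)) ≈ (-3.9294, 0.0458)

-3.9294, 0.0458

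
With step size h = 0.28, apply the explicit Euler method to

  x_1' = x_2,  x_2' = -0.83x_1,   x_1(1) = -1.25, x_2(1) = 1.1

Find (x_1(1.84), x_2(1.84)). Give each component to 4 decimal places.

-0.1020, 1.7379

Euler on (x_1,x_2): x_1_{n+1} = x_1_n + h·x_1', x_2_{n+1} = x_2_n + h·x_2'.
1.000000: (-1.250000, 1.100000); f=(1.100000, 1.037500) → (-0.942000, 1.390500)
1.280000: (-0.942000, 1.390500); f=(1.390500, 0.781860) → (-0.552660, 1.609421)
1.560000: (-0.552660, 1.609421); f=(1.609421, 0.458708) → (-0.102022, 1.737859)
(x_1(1.84), x_2(1.84)) ≈ (-0.1020, 1.7379)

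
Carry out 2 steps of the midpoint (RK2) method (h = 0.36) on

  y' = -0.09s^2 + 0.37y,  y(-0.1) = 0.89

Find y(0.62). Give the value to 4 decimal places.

1.1542

Midpoint: k1 = f(s_n, y_n); k2 = f(s_n + h/2, y_n + (h/2)·k1); y_{n+1} = y_n + h·k2.
s=-0.100000, y=0.890000:
  k1 = f(-0.100000, 0.890000) = 0.328400
  k2 = f(0.080000, 0.949112) = 0.350595
  y ← 0.890000 + 0.36·0.350595 = 1.016214
s=0.260000, y=1.016214:
  k1 = f(0.260000, 1.016214) = 0.369915
  k2 = f(0.440000, 1.082799) = 0.383212
  y ← 1.016214 + 0.36·0.383212 = 1.154171
y(0.62) ≈ 1.1542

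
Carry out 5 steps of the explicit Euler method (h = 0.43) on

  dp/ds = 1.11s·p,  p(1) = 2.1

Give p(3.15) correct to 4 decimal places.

Euler: p_{n+1} = p_n + h·f(s_n, p_n).
s=1.000000, p=2.100000: f=2.331000 → p ← 2.100000 + 0.43·2.331000 = 3.102330
s=1.430000, p=3.102330: f=4.924328 → p ← 3.102330 + 0.43·4.924328 = 5.219791
s=1.860000, p=5.219791: f=10.776781 → p ← 5.219791 + 0.43·10.776781 = 9.853807
s=2.290000, p=9.853807: f=25.047392 → p ← 9.853807 + 0.43·25.047392 = 20.624186
s=2.720000, p=20.624186: f=62.268541 → p ← 20.624186 + 0.43·62.268541 = 47.399658
p(3.15) ≈ 47.3997

47.3997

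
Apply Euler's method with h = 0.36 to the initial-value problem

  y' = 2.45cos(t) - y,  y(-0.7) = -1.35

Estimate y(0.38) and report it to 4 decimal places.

Euler: y_{n+1} = y_n + h·f(t_n, y_n).
t=-0.700000, y=-1.350000: f=3.223863 → y ← -1.350000 + 0.36·3.223863 = -0.189409
t=-0.340000, y=-0.189409: f=2.499158 → y ← -0.189409 + 0.36·2.499158 = 0.710288
t=0.020000, y=0.710288: f=1.739222 → y ← 0.710288 + 0.36·1.739222 = 1.336408
y(0.38) ≈ 1.3364

1.3364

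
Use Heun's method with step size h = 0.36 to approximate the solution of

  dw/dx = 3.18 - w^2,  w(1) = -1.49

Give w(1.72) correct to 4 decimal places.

-0.0148

Heun: k1 = f(x_n, w_n); k2 = f(x_n + h, w_n + h·k1); w_{n+1} = w_n + (h/2)·(k1 + k2).
x=1.000000, w=-1.490000:
  k1 = f(1.000000, -1.490000) = 0.959900
  k2 = f(1.360000, -1.144436) = 1.870266
  w ← -1.490000 + (0.36/2)·(0.959900 + 1.870266) = -0.980570
x=1.360000, w=-0.980570:
  k1 = f(1.360000, -0.980570) = 2.218482
  k2 = f(1.720000, -0.181916) = 3.146906
  w ← -0.980570 + (0.36/2)·(2.218482 + 3.146906) = -0.014800
w(1.72) ≈ -0.0148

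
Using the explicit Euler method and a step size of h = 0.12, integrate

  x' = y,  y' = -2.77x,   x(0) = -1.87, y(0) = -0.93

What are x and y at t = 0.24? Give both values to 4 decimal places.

-2.0186, 0.3503

Euler on (x,y): x_{n+1} = x_n + h·x', y_{n+1} = y_n + h·y'.
0.000000: (-1.870000, -0.930000); f=(-0.930000, 5.179900) → (-1.981600, -0.308412)
0.120000: (-1.981600, -0.308412); f=(-0.308412, 5.489032) → (-2.018609, 0.350272)
(x(0.24), y(0.24)) ≈ (-2.0186, 0.3503)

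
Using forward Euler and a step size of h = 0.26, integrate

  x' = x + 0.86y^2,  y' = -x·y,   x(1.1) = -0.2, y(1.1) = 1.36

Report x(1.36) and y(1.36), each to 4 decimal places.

Euler on (x,y): x_{n+1} = x_n + h·x', y_{n+1} = y_n + h·y'.
1.100000: (-0.200000, 1.360000); f=(1.390656, 0.272000) → (0.161571, 1.430720)
(x(1.36), y(1.36)) ≈ (0.1616, 1.4307)

0.1616, 1.4307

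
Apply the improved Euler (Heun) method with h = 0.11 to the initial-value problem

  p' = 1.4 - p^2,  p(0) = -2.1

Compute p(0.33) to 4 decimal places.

-4.6101

Heun: k1 = f(s_n, p_n); k2 = f(s_n + h, p_n + h·k1); p_{n+1} = p_n + (h/2)·(k1 + k2).
s=0.000000, p=-2.100000:
  k1 = f(0.000000, -2.100000) = -3.010000
  k2 = f(0.110000, -2.431100) = -4.510247
  p ← -2.100000 + (0.11/2)·(-3.010000 + (-4.510247)) = -2.513614
s=0.110000, p=-2.513614:
  k1 = f(0.110000, -2.513614) = -4.918253
  k2 = f(0.220000, -3.054621) = -7.930712
  p ← -2.513614 + (0.11/2)·(-4.918253 + (-7.930712)) = -3.220307
s=0.220000, p=-3.220307:
  k1 = f(0.220000, -3.220307) = -8.970375
  k2 = f(0.330000, -4.207048) = -16.299253
  p ← -3.220307 + (0.11/2)·(-8.970375 + (-16.299253)) = -4.610136
p(0.33) ≈ -4.6101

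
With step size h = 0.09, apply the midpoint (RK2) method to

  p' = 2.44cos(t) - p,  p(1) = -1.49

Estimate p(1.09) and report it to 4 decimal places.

-1.2571

Midpoint: k1 = f(t_n, p_n); k2 = f(t_n + h/2, p_n + (h/2)·k1); p_{n+1} = p_n + h·k2.
t=1.000000, p=-1.490000:
  k1 = f(1.000000, -1.490000) = 2.808338
  k2 = f(1.045000, -1.363625) = 2.588266
  p ← -1.490000 + 0.09·2.588266 = -1.257056
p(1.09) ≈ -1.2571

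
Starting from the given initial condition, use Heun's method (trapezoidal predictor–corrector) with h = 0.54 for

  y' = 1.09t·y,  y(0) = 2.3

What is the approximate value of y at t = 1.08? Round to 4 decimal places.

4.2056

Heun: k1 = f(t_n, y_n); k2 = f(t_n + h, y_n + h·k1); y_{n+1} = y_n + (h/2)·(k1 + k2).
t=0.000000, y=2.300000:
  k1 = f(0.000000, 2.300000) = 0.000000
  k2 = f(0.540000, 2.300000) = 1.353780
  y ← 2.300000 + (0.54/2)·(0.000000 + 1.353780) = 2.665521
t=0.540000, y=2.665521:
  k1 = f(0.540000, 2.665521) = 1.568925
  k2 = f(1.080000, 3.512740) = 4.135198
  y ← 2.665521 + (0.54/2)·(1.568925 + 4.135198) = 4.205634
y(1.08) ≈ 4.2056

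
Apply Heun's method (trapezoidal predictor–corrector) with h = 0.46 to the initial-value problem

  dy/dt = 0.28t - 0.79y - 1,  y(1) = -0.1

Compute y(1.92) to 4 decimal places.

Heun: k1 = f(t_n, y_n); k2 = f(t_n + h, y_n + h·k1); y_{n+1} = y_n + (h/2)·(k1 + k2).
t=1.000000, y=-0.100000:
  k1 = f(1.000000, -0.100000) = -0.641000
  k2 = f(1.460000, -0.394860) = -0.279261
  y ← -0.100000 + (0.46/2)·(-0.641000 + (-0.279261)) = -0.311660
t=1.460000, y=-0.311660:
  k1 = f(1.460000, -0.311660) = -0.344989
  k2 = f(1.920000, -0.470355) = -0.090820
  y ← -0.311660 + (0.46/2)·(-0.344989 + (-0.090820)) = -0.411896
y(1.92) ≈ -0.4119

-0.4119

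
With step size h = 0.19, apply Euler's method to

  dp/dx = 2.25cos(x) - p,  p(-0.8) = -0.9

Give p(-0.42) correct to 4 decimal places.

0.0012

Euler: p_{n+1} = p_n + h·f(x_n, p_n).
x=-0.800000, p=-0.900000: f=2.467590 → p ← -0.900000 + 0.19·2.467590 = -0.431158
x=-0.610000, p=-0.431158: f=2.275366 → p ← -0.431158 + 0.19·2.275366 = 0.001162
p(-0.42) ≈ 0.0012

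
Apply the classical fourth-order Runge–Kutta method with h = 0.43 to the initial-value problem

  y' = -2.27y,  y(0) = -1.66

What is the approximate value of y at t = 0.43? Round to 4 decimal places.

-0.6360

RK4: k1 = f(t_n, y_n); k2 = f(t_n + h/2, y_n + (h/2)·k1); k3 = f(t_n + h/2, y_n + (h/2)·k2); k4 = f(t_n + h, y_n + h·k3); y_{n+1} = y_n + (h/6)·(k1 + 2k2 + 2k3 + k4).
t=0.000000, y=-1.660000:
  k1 = f(0.000000, -1.660000) = 3.768200
  k2 = f(0.215000, -0.849837) = 1.929130
  k3 = f(0.215000, -1.245237) = 2.826688
  k4 = f(0.430000, -0.444524) = 1.009070
  y ← -1.660000 + (0.43/6)·(k1 + 2k2 + 2k3 + k4) = -0.635962
y(0.43) ≈ -0.6360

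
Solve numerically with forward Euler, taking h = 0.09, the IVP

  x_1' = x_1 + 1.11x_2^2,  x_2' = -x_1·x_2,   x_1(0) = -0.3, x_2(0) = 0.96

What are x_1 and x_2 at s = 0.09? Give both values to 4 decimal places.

-0.2349, 0.9859

Euler on (x_1,x_2): x_1_{n+1} = x_1_n + h·x_1', x_2_{n+1} = x_2_n + h·x_2'.
0.000000: (-0.300000, 0.960000); f=(0.722976, 0.288000) → (-0.234932, 0.985920)
(x_1(0.09), x_2(0.09)) ≈ (-0.2349, 0.9859)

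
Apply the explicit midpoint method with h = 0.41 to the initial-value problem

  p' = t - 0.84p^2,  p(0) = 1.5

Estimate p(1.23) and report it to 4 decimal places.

1.1104

Midpoint: k1 = f(t_n, p_n); k2 = f(t_n + h/2, p_n + (h/2)·k1); p_{n+1} = p_n + h·k2.
t=0.000000, p=1.500000:
  k1 = f(0.000000, 1.500000) = -1.890000
  k2 = f(0.205000, 1.112550) = -0.834725
  p ← 1.500000 + 0.41·(-0.834725) = 1.157763
t=0.410000, p=1.157763:
  k1 = f(0.410000, 1.157763) = -0.715948
  k2 = f(0.615000, 1.010993) = -0.243570
  p ← 1.157763 + 0.41·(-0.243570) = 1.057899
t=0.820000, p=1.057899:
  k1 = f(0.820000, 1.057899) = -0.120086
  k2 = f(1.025000, 1.033281) = 0.128157
  p ← 1.057899 + 0.41·0.128157 = 1.110443
p(1.23) ≈ 1.1104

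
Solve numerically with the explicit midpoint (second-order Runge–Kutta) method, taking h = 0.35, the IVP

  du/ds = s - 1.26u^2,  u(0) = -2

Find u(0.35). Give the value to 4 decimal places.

Midpoint: k1 = f(s_n, u_n); k2 = f(s_n + h/2, u_n + (h/2)·k1); u_{n+1} = u_n + h·k2.
s=0.000000, u=-2.000000:
  k1 = f(0.000000, -2.000000) = -5.040000
  k2 = f(0.175000, -2.882000) = -10.290464
  u ← -2.000000 + 0.35·(-10.290464) = -5.601662
u(0.35) ≈ -5.6017

-5.6017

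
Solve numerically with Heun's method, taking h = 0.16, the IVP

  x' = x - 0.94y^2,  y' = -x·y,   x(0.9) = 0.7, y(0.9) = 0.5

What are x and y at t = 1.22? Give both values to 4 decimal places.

0.8913, 0.3892

Heun on (x,y): k1 = f(t_n, state_n); k2 = f(t_n + h, state_n + h·k1); state_{n+1} = state_n + (h/2)·(k1 + k2).
0.900000: (0.700000, 0.500000)
  k1 = (0.465000, -0.350000)
  predictor → (0.774400, 0.444000)
  k2 = (0.589092, -0.343834)
  → (0.784327, 0.444493)
1.060000: (0.784327, 0.444493)
  k1 = (0.598608, -0.348628)
  predictor → (0.880105, 0.388713)
  k2 = (0.738073, -0.342108)
  → (0.891262, 0.389234)
(x(1.22), y(1.22)) ≈ (0.8913, 0.3892)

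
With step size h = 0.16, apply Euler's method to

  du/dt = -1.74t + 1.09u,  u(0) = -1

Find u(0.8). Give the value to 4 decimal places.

Euler: u_{n+1} = u_n + h·f(t_n, u_n).
t=0.000000, u=-1.000000: f=-1.090000 → u ← -1.000000 + 0.16·(-1.090000) = -1.174400
t=0.160000, u=-1.174400: f=-1.558496 → u ← -1.174400 + 0.16·(-1.558496) = -1.423759
t=0.320000, u=-1.423759: f=-2.108698 → u ← -1.423759 + 0.16·(-2.108698) = -1.761151
t=0.480000, u=-1.761151: f=-2.754855 → u ← -1.761151 + 0.16·(-2.754855) = -2.201928
t=0.640000, u=-2.201928: f=-3.513701 → u ← -2.201928 + 0.16·(-3.513701) = -2.764120
u(0.8) ≈ -2.7641

-2.7641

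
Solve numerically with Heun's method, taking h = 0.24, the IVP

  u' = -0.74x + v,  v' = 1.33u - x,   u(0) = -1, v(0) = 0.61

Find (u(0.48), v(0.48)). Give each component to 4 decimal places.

-0.9506, -0.0884

Heun on (u,v): k1 = f(x_n, state_n); k2 = f(x_n + h, state_n + h·k1); state_{n+1} = state_n + (h/2)·(k1 + k2).
0.000000: (-1.000000, 0.610000)
  k1 = (0.610000, -1.330000)
  predictor → (-0.853600, 0.290800)
  k2 = (0.113200, -1.375288)
  → (-0.913216, 0.285365)
0.240000: (-0.913216, 0.285365)
  k1 = (0.107765, -1.454577)
  predictor → (-0.887352, -0.063733)
  k2 = (-0.418933, -1.660179)
  → (-0.950556, -0.088405)
(u(0.48), v(0.48)) ≈ (-0.9506, -0.0884)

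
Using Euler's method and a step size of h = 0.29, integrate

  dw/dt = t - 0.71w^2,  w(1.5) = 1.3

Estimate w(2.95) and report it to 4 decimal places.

Euler: w_{n+1} = w_n + h·f(t_n, w_n).
t=1.500000, w=1.300000: f=0.300100 → w ← 1.300000 + 0.29·0.300100 = 1.387029
t=1.790000, w=1.387029: f=0.424067 → w ← 1.387029 + 0.29·0.424067 = 1.510008
t=2.080000, w=1.510008: f=0.461111 → w ← 1.510008 + 0.29·0.461111 = 1.643731
t=2.370000, w=1.643731: f=0.451686 → w ← 1.643731 + 0.29·0.451686 = 1.774720
t=2.660000, w=1.774720: f=0.423763 → w ← 1.774720 + 0.29·0.423763 = 1.897611
w(2.95) ≈ 1.8976

1.8976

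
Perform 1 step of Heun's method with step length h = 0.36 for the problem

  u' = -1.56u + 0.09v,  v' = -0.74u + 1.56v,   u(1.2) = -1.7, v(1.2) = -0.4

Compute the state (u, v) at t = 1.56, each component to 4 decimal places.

Heun on (u,v): k1 = f(t_n, state_n); k2 = f(t_n + h, state_n + h·k1); state_{n+1} = state_n + (h/2)·(k1 + k2).
1.200000: (-1.700000, -0.400000)
  k1 = (2.616000, 0.634000)
  predictor → (-0.758240, -0.171760)
  k2 = (1.167396, 0.293152)
  → (-1.018989, -0.233113)
(u(1.56), v(1.56)) ≈ (-1.0190, -0.2331)

-1.0190, -0.2331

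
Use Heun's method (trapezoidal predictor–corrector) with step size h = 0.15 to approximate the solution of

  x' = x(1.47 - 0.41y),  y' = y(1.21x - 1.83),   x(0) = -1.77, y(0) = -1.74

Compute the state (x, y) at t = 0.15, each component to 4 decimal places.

Heun on (x,y): k1 = f(t_n, state_n); k2 = f(t_n + h, state_n + h·k1); state_{n+1} = state_n + (h/2)·(k1 + k2).
0.000000: (-1.770000, -1.740000)
  k1 = (-3.864618, 6.910758)
  predictor → (-2.349693, -0.703386)
  k2 = (-4.131672, 3.287014)
  → (-2.369722, -0.975167)
(x(0.15), y(0.15)) ≈ (-2.3697, -0.9752)

-2.3697, -0.9752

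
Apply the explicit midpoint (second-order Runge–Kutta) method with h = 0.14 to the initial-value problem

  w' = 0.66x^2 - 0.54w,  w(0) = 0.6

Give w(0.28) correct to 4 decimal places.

0.5203

Midpoint: k1 = f(x_n, w_n); k2 = f(x_n + h/2, w_n + (h/2)·k1); w_{n+1} = w_n + h·k2.
x=0.000000, w=0.600000:
  k1 = f(0.000000, 0.600000) = -0.324000
  k2 = f(0.070000, 0.577320) = -0.308519
  w ← 0.600000 + 0.14·(-0.308519) = 0.556807
x=0.140000, w=0.556807:
  k1 = f(0.140000, 0.556807) = -0.287740
  k2 = f(0.210000, 0.536666) = -0.260693
  w ← 0.556807 + 0.14·(-0.260693) = 0.520310
w(0.28) ≈ 0.5203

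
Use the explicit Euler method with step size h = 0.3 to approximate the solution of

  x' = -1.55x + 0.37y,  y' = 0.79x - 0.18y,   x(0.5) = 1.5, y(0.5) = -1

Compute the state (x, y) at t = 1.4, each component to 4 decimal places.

0.1190, -0.3013

Euler on (x,y): x_{n+1} = x_n + h·x', y_{n+1} = y_n + h·y'.
0.500000: (1.500000, -1.000000); f=(-2.695000, 1.365000) → (0.691500, -0.590500)
0.800000: (0.691500, -0.590500); f=(-1.290310, 0.652575) → (0.304407, -0.394728)
1.100000: (0.304407, -0.394728); f=(-0.617880, 0.311532) → (0.119043, -0.301268)
(x(1.4), y(1.4)) ≈ (0.1190, -0.3013)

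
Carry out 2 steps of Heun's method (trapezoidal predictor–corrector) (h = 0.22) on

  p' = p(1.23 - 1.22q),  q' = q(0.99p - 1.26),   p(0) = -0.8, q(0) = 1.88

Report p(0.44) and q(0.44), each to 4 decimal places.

-0.7088, 0.8270

Heun on (p,q): k1 = f(s_n, state_n); k2 = f(s_n + h, state_n + h·k1); state_{n+1} = state_n + (h/2)·(k1 + k2).
0.000000: (-0.800000, 1.880000)
  k1 = (0.850880, -3.857760)
  predictor → (-0.612806, 1.031293)
  k2 = (0.017267, -1.925092)
  → (-0.704504, 1.243886)
0.220000: (-0.704504, 1.243886)
  k1 = (0.202574, -2.434856)
  predictor → (-0.659938, 0.708218)
  k2 = (-0.241520, -1.355060)
  → (-0.708788, 0.826995)
(p(0.44), q(0.44)) ≈ (-0.7088, 0.8270)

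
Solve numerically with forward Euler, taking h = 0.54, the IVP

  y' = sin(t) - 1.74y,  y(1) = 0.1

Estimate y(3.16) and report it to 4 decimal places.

Euler: y_{n+1} = y_n + h·f(t_n, y_n).
t=1.000000, y=0.100000: f=0.667471 → y ← 0.100000 + 0.54·0.667471 = 0.460434
t=1.540000, y=0.460434: f=0.198370 → y ← 0.460434 + 0.54·0.198370 = 0.567554
t=2.080000, y=0.567554: f=-0.114411 → y ← 0.567554 + 0.54·(-0.114411) = 0.505772
t=2.620000, y=0.505772: f=-0.381782 → y ← 0.505772 + 0.54·(-0.381782) = 0.299610
y(3.16) ≈ 0.2996

0.2996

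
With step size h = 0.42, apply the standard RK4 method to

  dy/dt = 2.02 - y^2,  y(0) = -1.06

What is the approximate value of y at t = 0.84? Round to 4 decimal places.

RK4: k1 = f(t_n, y_n); k2 = f(t_n + h/2, y_n + (h/2)·k1); k3 = f(t_n + h/2, y_n + (h/2)·k2); k4 = f(t_n + h, y_n + h·k3); y_{n+1} = y_n + (h/6)·(k1 + 2k2 + 2k3 + k4).
t=0.000000, y=-1.060000:
  k1 = f(0.000000, -1.060000) = 0.896400
  k2 = f(0.210000, -0.871756) = 1.260041
  k3 = f(0.210000, -0.795391) = 1.387353
  k4 = f(0.420000, -0.477312) = 1.792173
  y ← -1.060000 + (0.42/6)·(k1 + 2k2 + 2k3 + k4) = -0.501165
t=0.420000, y=-0.501165:
  k1 = f(0.420000, -0.501165) = 1.768834
  k2 = f(0.630000, -0.129710) = 2.003175
  k3 = f(0.630000, -0.080498) = 2.013520
  k4 = f(0.840000, 0.344514) = 1.901310
  y ← -0.501165 + (0.42/6)·(k1 + 2k2 + 2k3 + k4) = 0.318083
y(0.84) ≈ 0.3181

0.3181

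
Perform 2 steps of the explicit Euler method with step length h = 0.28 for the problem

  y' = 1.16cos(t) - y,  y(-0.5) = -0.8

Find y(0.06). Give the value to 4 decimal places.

Euler: y_{n+1} = y_n + h·f(t_n, y_n).
t=-0.500000, y=-0.800000: f=1.817996 → y ← -0.800000 + 0.28·1.817996 = -0.290961
t=-0.220000, y=-0.290961: f=1.423002 → y ← -0.290961 + 0.28·1.423002 = 0.107479
y(0.06) ≈ 0.1075

0.1075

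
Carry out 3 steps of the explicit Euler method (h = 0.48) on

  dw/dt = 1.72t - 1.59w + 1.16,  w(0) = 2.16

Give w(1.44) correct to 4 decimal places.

1.6350

Euler: w_{n+1} = w_n + h·f(t_n, w_n).
t=0.000000, w=2.160000: f=-2.274400 → w ← 2.160000 + 0.48·(-2.274400) = 1.068288
t=0.480000, w=1.068288: f=0.287022 → w ← 1.068288 + 0.48·0.287022 = 1.206059
t=0.960000, w=1.206059: f=0.893567 → w ← 1.206059 + 0.48·0.893567 = 1.634971
w(1.44) ≈ 1.6350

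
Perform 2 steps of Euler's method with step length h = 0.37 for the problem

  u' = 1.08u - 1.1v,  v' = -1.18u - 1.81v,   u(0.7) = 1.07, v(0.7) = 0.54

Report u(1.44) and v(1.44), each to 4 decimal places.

1.9059, -0.6533

Euler on (u,v): u_{n+1} = u_n + h·u', v_{n+1} = v_n + h·v'.
0.700000: (1.070000, 0.540000); f=(0.561600, -2.240000) → (1.277792, -0.288800)
1.070000: (1.277792, -0.288800); f=(1.697695, -0.985067) → (1.905939, -0.653275)
(u(1.44), v(1.44)) ≈ (1.9059, -0.6533)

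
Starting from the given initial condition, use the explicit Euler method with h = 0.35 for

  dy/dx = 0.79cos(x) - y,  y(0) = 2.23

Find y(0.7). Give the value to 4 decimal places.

Euler: y_{n+1} = y_n + h·f(x_n, y_n).
x=0.000000, y=2.230000: f=-1.440000 → y ← 2.230000 + 0.35·(-1.440000) = 1.726000
x=0.350000, y=1.726000: f=-0.983896 → y ← 1.726000 + 0.35·(-0.983896) = 1.381637
y(0.7) ≈ 1.3816

1.3816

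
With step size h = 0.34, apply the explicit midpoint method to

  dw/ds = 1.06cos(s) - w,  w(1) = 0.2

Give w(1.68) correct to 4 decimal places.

Midpoint: k1 = f(s_n, w_n); k2 = f(s_n + h/2, w_n + (h/2)·k1); w_{n+1} = w_n + h·k2.
s=1.000000, w=0.200000:
  k1 = f(1.000000, 0.200000) = 0.372720
  k2 = f(1.170000, 0.263362) = 0.150198
  w ← 0.200000 + 0.34·0.150198 = 0.251067
s=1.340000, w=0.251067:
  k1 = f(1.340000, 0.251067) = -0.008589
  k2 = f(1.510000, 0.249607) = -0.185203
  w ← 0.251067 + 0.34·(-0.185203) = 0.188098
w(1.68) ≈ 0.1881

0.1881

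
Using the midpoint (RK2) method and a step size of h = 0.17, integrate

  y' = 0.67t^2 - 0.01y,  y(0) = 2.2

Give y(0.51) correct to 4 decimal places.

Midpoint: k1 = f(t_n, y_n); k2 = f(t_n + h/2, y_n + (h/2)·k1); y_{n+1} = y_n + h·k2.
t=0.000000, y=2.200000:
  k1 = f(0.000000, 2.200000) = -0.022000
  k2 = f(0.085000, 2.198130) = -0.017141
  y ← 2.200000 + 0.17·(-0.017141) = 2.197086
t=0.170000, y=2.197086:
  k1 = f(0.170000, 2.197086) = -0.002608
  k2 = f(0.255000, 2.196864) = 0.021598
  y ← 2.197086 + 0.17·0.021598 = 2.200758
t=0.340000, y=2.200758:
  k1 = f(0.340000, 2.200758) = 0.055444
  k2 = f(0.425000, 2.205471) = 0.098964
  y ← 2.200758 + 0.17·0.098964 = 2.217582
y(0.51) ≈ 2.2176

2.2176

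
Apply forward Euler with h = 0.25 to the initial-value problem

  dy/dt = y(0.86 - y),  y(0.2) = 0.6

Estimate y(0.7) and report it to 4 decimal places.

Euler: y_{n+1} = y_n + h·f(t_n, y_n).
t=0.200000, y=0.600000: f=0.156000 → y ← 0.600000 + 0.25·0.156000 = 0.639000
t=0.450000, y=0.639000: f=0.141219 → y ← 0.639000 + 0.25·0.141219 = 0.674305
y(0.7) ≈ 0.6743

0.6743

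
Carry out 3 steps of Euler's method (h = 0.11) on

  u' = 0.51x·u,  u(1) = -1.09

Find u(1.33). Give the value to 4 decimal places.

-1.3065

Euler: u_{n+1} = u_n + h·f(x_n, u_n).
x=1.000000, u=-1.090000: f=-0.555900 → u ← -1.090000 + 0.11·(-0.555900) = -1.151149
x=1.110000, u=-1.151149: f=-0.651665 → u ← -1.151149 + 0.11·(-0.651665) = -1.222832
x=1.220000, u=-1.222832: f=-0.760846 → u ← -1.222832 + 0.11·(-0.760846) = -1.306525
u(1.33) ≈ -1.3065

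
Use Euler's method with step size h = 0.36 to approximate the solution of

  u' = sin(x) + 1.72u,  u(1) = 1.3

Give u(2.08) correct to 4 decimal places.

Euler: u_{n+1} = u_n + h·f(x_n, u_n).
x=1.000000, u=1.300000: f=3.077471 → u ← 1.300000 + 0.36·3.077471 = 2.407890
x=1.360000, u=2.407890: f=5.119435 → u ← 2.407890 + 0.36·5.119435 = 4.250886
x=1.720000, u=4.250886: f=8.300414 → u ← 4.250886 + 0.36·8.300414 = 7.239035
u(2.08) ≈ 7.2390

7.2390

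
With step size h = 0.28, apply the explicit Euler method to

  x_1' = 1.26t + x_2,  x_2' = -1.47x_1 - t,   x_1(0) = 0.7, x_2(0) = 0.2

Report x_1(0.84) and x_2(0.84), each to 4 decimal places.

Euler on (x_1,x_2): x_1_{n+1} = x_1_n + h·x_1', x_2_{n+1} = x_2_n + h·x_2'.
0.000000: (0.700000, 0.200000); f=(0.200000, -1.029000) → (0.756000, -0.088120)
0.280000: (0.756000, -0.088120); f=(0.264680, -1.391320) → (0.830110, -0.477690)
0.560000: (0.830110, -0.477690); f=(0.227910, -1.780262) → (0.893925, -0.976163)
(x_1(0.84), x_2(0.84)) ≈ (0.8939, -0.9762)

0.8939, -0.9762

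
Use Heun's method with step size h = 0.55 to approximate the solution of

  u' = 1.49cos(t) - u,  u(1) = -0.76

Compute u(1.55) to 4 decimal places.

Heun: k1 = f(t_n, u_n); k2 = f(t_n + h, u_n + h·k1); u_{n+1} = u_n + (h/2)·(k1 + k2).
t=1.000000, u=-0.760000:
  k1 = f(1.000000, -0.760000) = 1.565050
  k2 = f(1.550000, 0.100778) = -0.069793
  u ← -0.760000 + (0.55/2)·(1.565050 + (-0.069793)) = -0.348804
u(1.55) ≈ -0.3488

-0.3488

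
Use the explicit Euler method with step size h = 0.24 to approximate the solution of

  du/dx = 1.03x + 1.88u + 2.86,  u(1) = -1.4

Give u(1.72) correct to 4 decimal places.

Euler: u_{n+1} = u_n + h·f(x_n, u_n).
x=1.000000, u=-1.400000: f=1.258000 → u ← -1.400000 + 0.24·1.258000 = -1.098080
x=1.240000, u=-1.098080: f=2.072810 → u ← -1.098080 + 0.24·2.072810 = -0.600606
x=1.480000, u=-0.600606: f=3.255261 → u ← -0.600606 + 0.24·3.255261 = 0.180657
u(1.72) ≈ 0.1807

0.1807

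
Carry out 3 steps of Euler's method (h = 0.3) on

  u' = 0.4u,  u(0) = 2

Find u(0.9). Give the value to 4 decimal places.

2.8099

Euler: u_{n+1} = u_n + h·f(t_n, u_n).
t=0.000000, u=2.000000: f=0.800000 → u ← 2.000000 + 0.3·0.800000 = 2.240000
t=0.300000, u=2.240000: f=0.896000 → u ← 2.240000 + 0.3·0.896000 = 2.508800
t=0.600000, u=2.508800: f=1.003520 → u ← 2.508800 + 0.3·1.003520 = 2.809856
u(0.9) ≈ 2.8099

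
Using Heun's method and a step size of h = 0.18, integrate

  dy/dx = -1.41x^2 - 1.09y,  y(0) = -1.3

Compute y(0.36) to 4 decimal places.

Heun: k1 = f(x_n, y_n); k2 = f(x_n + h, y_n + h·k1); y_{n+1} = y_n + (h/2)·(k1 + k2).
x=0.000000, y=-1.300000:
  k1 = f(0.000000, -1.300000) = 1.417000
  k2 = f(0.180000, -1.044940) = 1.093301
  y ← -1.300000 + (0.18/2)·(1.417000 + 1.093301) = -1.074073
x=0.180000, y=-1.074073:
  k1 = f(0.180000, -1.074073) = 1.125056
  k2 = f(0.360000, -0.871563) = 0.767268
  y ← -1.074073 + (0.18/2)·(1.125056 + 0.767268) = -0.903764
y(0.36) ≈ -0.9038

-0.9038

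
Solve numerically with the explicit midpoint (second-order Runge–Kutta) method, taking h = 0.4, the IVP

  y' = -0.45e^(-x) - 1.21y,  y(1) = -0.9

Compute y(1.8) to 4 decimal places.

Midpoint: k1 = f(x_n, y_n); k2 = f(x_n + h/2, y_n + (h/2)·k1); y_{n+1} = y_n + h·k2.
x=1.000000, y=-0.900000:
  k1 = f(1.000000, -0.900000) = 0.923454
  k2 = f(1.200000, -0.715309) = 0.729987
  y ← -0.900000 + 0.4·0.729987 = -0.608005
x=1.400000, y=-0.608005:
  k1 = f(1.400000, -0.608005) = 0.624718
  k2 = f(1.600000, -0.483062) = 0.493651
  y ← -0.608005 + 0.4·0.493651 = -0.410545
y(1.8) ≈ -0.4105

-0.4105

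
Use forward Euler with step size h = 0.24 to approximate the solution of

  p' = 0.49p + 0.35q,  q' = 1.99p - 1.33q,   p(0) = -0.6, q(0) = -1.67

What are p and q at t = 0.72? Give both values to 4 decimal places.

Euler on (p,q): p_{n+1} = p_n + h·p', q_{n+1} = q_n + h·q'.
0.000000: (-0.600000, -1.670000); f=(-0.878500, 1.027100) → (-0.810840, -1.423496)
0.240000: (-0.810840, -1.423496); f=(-0.895535, 0.279678) → (-1.025768, -1.356373)
0.480000: (-1.025768, -1.356373); f=(-0.977357, -0.237303) → (-1.260334, -1.413326)
(p(0.72), q(0.72)) ≈ (-1.2603, -1.4133)

-1.2603, -1.4133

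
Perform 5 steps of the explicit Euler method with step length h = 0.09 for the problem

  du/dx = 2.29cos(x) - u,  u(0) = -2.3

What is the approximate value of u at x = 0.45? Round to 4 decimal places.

-0.5977

Euler: u_{n+1} = u_n + h·f(x_n, u_n).
x=0.000000, u=-2.300000: f=4.590000 → u ← -2.300000 + 0.09·4.590000 = -1.886900
x=0.090000, u=-1.886900: f=4.167632 → u ← -1.886900 + 0.09·4.167632 = -1.511813
x=0.180000, u=-1.511813: f=3.764815 → u ← -1.511813 + 0.09·3.764815 = -1.172980
x=0.270000, u=-1.172980: f=3.380015 → u ← -1.172980 + 0.09·3.380015 = -0.868778
x=0.360000, u=-0.868778: f=3.011982 → u ← -0.868778 + 0.09·3.011982 = -0.597700
u(0.45) ≈ -0.5977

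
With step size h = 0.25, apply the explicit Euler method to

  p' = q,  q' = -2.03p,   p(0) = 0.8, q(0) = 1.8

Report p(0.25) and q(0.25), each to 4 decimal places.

Euler on (p,q): p_{n+1} = p_n + h·p', q_{n+1} = q_n + h·q'.
0.000000: (0.800000, 1.800000); f=(1.800000, -1.624000) → (1.250000, 1.394000)
(p(0.25), q(0.25)) ≈ (1.2500, 1.3940)

1.2500, 1.3940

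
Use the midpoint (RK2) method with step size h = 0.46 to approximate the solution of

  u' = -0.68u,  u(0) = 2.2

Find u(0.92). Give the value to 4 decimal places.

Midpoint: k1 = f(t_n, u_n); k2 = f(t_n + h/2, u_n + (h/2)·k1); u_{n+1} = u_n + h·k2.
t=0.000000, u=2.200000:
  k1 = f(0.000000, 2.200000) = -1.496000
  k2 = f(0.230000, 1.855920) = -1.262026
  u ← 2.200000 + 0.46·(-1.262026) = 1.619468
t=0.460000, u=1.619468:
  k1 = f(0.460000, 1.619468) = -1.101238
  k2 = f(0.690000, 1.366183) = -0.929005
  u ← 1.619468 + 0.46·(-0.929005) = 1.192126
u(0.92) ≈ 1.1921

1.1921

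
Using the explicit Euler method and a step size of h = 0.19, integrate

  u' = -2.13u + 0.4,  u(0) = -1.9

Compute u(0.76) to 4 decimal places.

-0.0744

Euler: u_{n+1} = u_n + h·f(x_n, u_n).
x=0.000000, u=-1.900000: f=4.447000 → u ← -1.900000 + 0.19·4.447000 = -1.055070
x=0.190000, u=-1.055070: f=2.647299 → u ← -1.055070 + 0.19·2.647299 = -0.552083
x=0.380000, u=-0.552083: f=1.575937 → u ← -0.552083 + 0.19·1.575937 = -0.252655
x=0.570000, u=-0.252655: f=0.938155 → u ← -0.252655 + 0.19·0.938155 = -0.074406
u(0.76) ≈ -0.0744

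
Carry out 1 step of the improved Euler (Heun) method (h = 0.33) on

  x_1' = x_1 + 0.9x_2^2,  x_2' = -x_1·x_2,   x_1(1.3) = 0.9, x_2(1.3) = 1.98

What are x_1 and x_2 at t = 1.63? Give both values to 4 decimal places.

Heun on (x_1,x_2): k1 = f(t_n, state_n); k2 = f(t_n + h, state_n + h·k1); state_{n+1} = state_n + (h/2)·(k1 + k2).
1.300000: (0.900000, 1.980000)
  k1 = (4.428360, -1.782000)
  predictor → (2.361359, 1.391940)
  k2 = (4.105106, -3.286870)
  → (2.308022, 1.143636)
(x_1(1.63), x_2(1.63)) ≈ (2.3080, 1.1436)

2.3080, 1.1436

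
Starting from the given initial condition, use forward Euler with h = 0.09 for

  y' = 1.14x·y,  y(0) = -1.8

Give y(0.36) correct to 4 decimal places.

Euler: y_{n+1} = y_n + h·f(x_n, y_n).
x=0.000000, y=-1.800000: f=0.000000 → y ← -1.800000 + 0.09·0.000000 = -1.800000
x=0.090000, y=-1.800000: f=-0.184680 → y ← -1.800000 + 0.09·(-0.184680) = -1.816621
x=0.180000, y=-1.816621: f=-0.372771 → y ← -1.816621 + 0.09·(-0.372771) = -1.850171
x=0.270000, y=-1.850171: f=-0.569482 → y ← -1.850171 + 0.09·(-0.569482) = -1.901424
y(0.36) ≈ -1.9014

-1.9014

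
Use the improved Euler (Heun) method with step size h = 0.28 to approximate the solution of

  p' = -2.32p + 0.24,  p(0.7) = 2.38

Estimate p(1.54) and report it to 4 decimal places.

Heun: k1 = f(x_n, p_n); k2 = f(x_n + h, p_n + h·k1); p_{n+1} = p_n + (h/2)·(k1 + k2).
x=0.700000, p=2.380000:
  k1 = f(0.700000, 2.380000) = -5.281600
  k2 = f(0.980000, 0.901152) = -1.850673
  p ← 2.380000 + (0.28/2)·(-5.281600 + (-1.850673)) = 1.381482
x=0.980000, p=1.381482:
  k1 = f(0.980000, 1.381482) = -2.965038
  k2 = f(1.260000, 0.551271) = -1.038949
  p ← 1.381482 + (0.28/2)·(-2.965038 + (-1.038949)) = 0.820924
x=1.260000, p=0.820924:
  k1 = f(1.260000, 0.820924) = -1.664543
  k2 = f(1.540000, 0.354852) = -0.583256
  p ← 0.820924 + (0.28/2)·(-1.664543 + (-0.583256)) = 0.506232
p(1.54) ≈ 0.5062

0.5062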